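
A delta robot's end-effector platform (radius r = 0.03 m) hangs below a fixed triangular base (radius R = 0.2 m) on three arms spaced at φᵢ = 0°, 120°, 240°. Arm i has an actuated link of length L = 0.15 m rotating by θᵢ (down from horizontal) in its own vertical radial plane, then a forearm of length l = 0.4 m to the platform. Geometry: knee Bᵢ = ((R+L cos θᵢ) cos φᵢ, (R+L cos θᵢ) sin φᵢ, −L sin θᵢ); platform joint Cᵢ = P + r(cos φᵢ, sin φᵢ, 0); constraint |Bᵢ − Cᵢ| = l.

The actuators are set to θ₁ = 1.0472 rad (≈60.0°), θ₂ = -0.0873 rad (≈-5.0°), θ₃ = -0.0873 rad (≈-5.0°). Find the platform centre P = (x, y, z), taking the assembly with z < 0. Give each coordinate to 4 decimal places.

φ1=0.0°: virtual centre (0.2450, 0.0000, -0.1299), radius l
φ2=120.0°: virtual centre (-0.1597, 0.2766, 0.0131), radius l
φ3=240.0°: virtual centre (-0.1597, -0.2766, 0.0131), radius l
eliminate P² terms by subtracting sphere 1 from 2 and 3
[-0.8094 0.5533 0.2860]·P = 0.0253;  [-0.8094 -0.5533 0.2860]·P = 0.0253
det = 0.8957;  x = -0.0313+0.3533z,  y = 0.0000+0.0000z
quadratic in z: (1.1248)z²+(0.0646)z+(-0.0668)=0, √Δ=0.5520 → z ∈ {-0.2741, 0.2167}; z = -0.2741 (taking z<0)
x = -0.1281, y = 0.0000

(-0.1281, 0.0000, -0.2741)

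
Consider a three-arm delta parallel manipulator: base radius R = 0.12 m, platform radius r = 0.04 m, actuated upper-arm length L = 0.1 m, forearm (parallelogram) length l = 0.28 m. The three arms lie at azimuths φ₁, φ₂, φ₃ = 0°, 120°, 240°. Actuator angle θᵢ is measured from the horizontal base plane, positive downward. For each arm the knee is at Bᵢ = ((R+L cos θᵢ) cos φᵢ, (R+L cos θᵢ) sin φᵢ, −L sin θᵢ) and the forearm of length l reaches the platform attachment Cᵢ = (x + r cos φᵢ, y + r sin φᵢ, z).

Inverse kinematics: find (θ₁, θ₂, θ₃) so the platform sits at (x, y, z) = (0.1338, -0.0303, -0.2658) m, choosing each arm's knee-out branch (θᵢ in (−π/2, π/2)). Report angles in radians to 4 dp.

θ₁ = -0.0877, θ₂ = 1.3087, θ₃ = 1.0473

rotate P by −φ1: (0.1338, -0.0303, -0.2658)
  A=-0.0538, B=-0.2658, C=(l²−L²−A²−y'²−z²)/(2L)=-0.0303
  γ=atan2(-0.2658,-0.0538)=-1.7705;  ψ=arccos(-0.1118)=1.6828;  θ1=γ+ψ≈-0.0877
φ2=120.0° → target in arm frame (-0.0931, -0.1007)
  A=0.1731, B=-0.2658, C=(l²−L²−A²−y'²−z²)/(2L)=-0.2119
  γ=atan2(-0.2658,0.1731)=-0.9934;  ψ=arccos(-0.6679)=2.3022;  θ2=γ+ψ≈1.3087
arm 3 (φ=240.0°): x'=-0.0407, y'=0.1310
  A=0.1207, B=-0.2658, C=(l²−L²−A²−y'²−z²)/(2L)=-0.1699
  √(A²+B²)=0.2919;  θ3 = -1.1447+2.1919 ≈ 1.0473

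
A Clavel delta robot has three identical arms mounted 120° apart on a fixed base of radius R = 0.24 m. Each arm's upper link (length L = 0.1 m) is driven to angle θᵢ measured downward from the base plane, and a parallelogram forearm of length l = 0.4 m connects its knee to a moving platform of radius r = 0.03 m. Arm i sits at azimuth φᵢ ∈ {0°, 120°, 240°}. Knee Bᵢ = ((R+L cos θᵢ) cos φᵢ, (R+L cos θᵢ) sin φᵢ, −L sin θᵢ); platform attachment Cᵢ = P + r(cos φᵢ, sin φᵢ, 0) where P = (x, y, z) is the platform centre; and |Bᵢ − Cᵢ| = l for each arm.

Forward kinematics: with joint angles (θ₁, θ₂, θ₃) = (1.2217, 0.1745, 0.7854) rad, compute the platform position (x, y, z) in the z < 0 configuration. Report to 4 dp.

S1 = (0.2442·cos0.0°, 0.2442·sin0.0°, -0.0940) = (0.2442, 0.0000, -0.0940)
S2 = (0.3085·cos120.0°, 0.3085·sin120.0°, -0.0174) = (-0.1542, 0.2672, -0.0174)
φ3=240.0°: virtual centre (-0.1404, -0.2431, -0.0707), radius l
eliminate P² terms by subtracting sphere 1 from 2 and 3
[-0.7969 0.5343 0.1532]·P = 0.0270;  [-0.7691 -0.4862 0.0465]·P = 0.0153
det = 0.7984;  x = -0.0267+0.1244z,  y = 0.0107+-0.1012z
into |P−S₁|² = l²: 1.0257z² + 0.1184z + -0.0777 = 0;  Δ = 0.3327;  z = -0.3388 or 0.2235 → z<0 root = -0.3388
x = -0.0689, y = 0.0450

(-0.0689, 0.0450, -0.3388)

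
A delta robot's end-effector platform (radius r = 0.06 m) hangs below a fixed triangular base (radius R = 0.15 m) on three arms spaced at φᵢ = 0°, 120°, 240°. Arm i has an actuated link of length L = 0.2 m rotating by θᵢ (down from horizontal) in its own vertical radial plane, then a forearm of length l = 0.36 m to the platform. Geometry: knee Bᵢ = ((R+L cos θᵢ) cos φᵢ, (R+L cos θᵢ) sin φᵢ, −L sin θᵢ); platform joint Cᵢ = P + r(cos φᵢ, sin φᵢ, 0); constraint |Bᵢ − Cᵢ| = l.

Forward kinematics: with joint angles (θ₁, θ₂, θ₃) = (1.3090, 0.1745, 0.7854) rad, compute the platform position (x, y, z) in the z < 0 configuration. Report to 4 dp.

(-0.1687, 0.0849, -0.3544)

S1 = (0.1418·cos0.0°, 0.1418·sin0.0°, -0.1932) = (0.1418, 0.0000, -0.1932)
S2 = (0.2870·cos120.0°, 0.2870·sin120.0°, -0.0347) = (-0.1435, 0.2485, -0.0347)
arm 3 at φ=240.0°: e+L cos θ3 = 0.2314;  S3 = (-0.1157, -0.2004, -0.1414)
eliminate P² terms by subtracting sphere 1 from 2 and 3
plane₁₂: -0.5705x+0.4970y+0.3169z = 0.0261
det = 0.4846;  x = -0.0382+0.3683z,  y = 0.0088+-0.2149z
sphere 1 gives Az²+Bz+C=0 with A=1.1818, B=0.2501, C=-0.0598;  B²−4AC=0.3453;  roots -0.3544, 0.1428;  negative root z = -0.3544
x = -0.1687, y = 0.0849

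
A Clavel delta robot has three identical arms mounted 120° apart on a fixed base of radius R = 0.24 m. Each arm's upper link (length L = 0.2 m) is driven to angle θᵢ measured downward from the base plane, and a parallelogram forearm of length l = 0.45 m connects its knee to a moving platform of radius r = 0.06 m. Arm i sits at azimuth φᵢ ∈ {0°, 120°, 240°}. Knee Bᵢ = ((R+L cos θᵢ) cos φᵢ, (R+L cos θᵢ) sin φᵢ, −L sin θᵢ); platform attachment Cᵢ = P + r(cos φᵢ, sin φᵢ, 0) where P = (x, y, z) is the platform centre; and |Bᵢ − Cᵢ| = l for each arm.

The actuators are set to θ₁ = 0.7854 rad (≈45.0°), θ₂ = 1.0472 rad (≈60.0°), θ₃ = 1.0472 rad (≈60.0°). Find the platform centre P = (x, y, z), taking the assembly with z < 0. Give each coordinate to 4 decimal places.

arm 1 at φ=0.0°: (R−r)+L cos θ1 = 0.3214;  centre 1 = (0.3214, 0.0000, -0.1414)
arm 2 at φ=120.0°: (R−r)+L cos θ2 = 0.2800;  centre 2 = (-0.1400, 0.2425, -0.1732)
arm 3 at φ=240.0°: (R−r)+L cos θ3 = 0.2800;  centre 3 = (-0.1400, -0.2425, -0.1732)
subtract pairs → two planes through P
plane₁₂: -0.9228x+0.4850y+-0.0636z = -0.0149
Cramer: x(z) = 0.0162-0.0689z;  y(z) = 0.0000+0.0000z
quadratic in z: (1.0047)z²+(0.3249)z+(-0.0893)=0, √Δ=0.6816 → z ∈ {-0.5008, 0.1775}; z = -0.5008 (taking z<0)
x = 0.0507, y = 0.0000

(0.0507, 0.0000, -0.5008)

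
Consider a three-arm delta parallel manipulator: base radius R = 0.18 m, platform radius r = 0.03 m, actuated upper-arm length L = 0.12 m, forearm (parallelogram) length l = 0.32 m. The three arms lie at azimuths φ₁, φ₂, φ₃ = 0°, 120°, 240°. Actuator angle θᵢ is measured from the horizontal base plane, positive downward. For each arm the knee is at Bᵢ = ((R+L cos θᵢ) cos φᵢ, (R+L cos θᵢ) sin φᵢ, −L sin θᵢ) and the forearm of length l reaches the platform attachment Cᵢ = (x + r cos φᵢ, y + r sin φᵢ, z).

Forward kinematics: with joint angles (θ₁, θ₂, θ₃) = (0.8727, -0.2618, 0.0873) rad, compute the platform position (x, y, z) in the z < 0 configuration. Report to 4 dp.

(-0.0736, 0.0170, -0.2000)

arm 1 at φ=0.0°: e+L cos θ1 = 0.2271;  S1 = (0.2271, 0.0000, -0.0919)
S2 = (0.2659·cos120.0°, 0.2659·sin120.0°, 0.0311) = (-0.1330, 0.2303, 0.0311)
S3 = (0.2695·cos240.0°, 0.2695·sin240.0°, -0.0105) = (-0.1348, -0.2334, -0.0105)
subtract pairs → two planes through P
linear system: -0.7202x+0.4606y = 0.0116−0.2460z; -0.7238x+-0.4669y = 0.0127−0.1629z
det = 0.6696;  x = -0.0169+0.2836z,  y = -0.0011+-0.0907z
sphere 1 gives Az²+Bz+C=0 with A=1.0886, B=0.0457, C=-0.0344;  B²−4AC=0.1519;  roots -0.2000, 0.1581;  negative root z = -0.2000
x = -0.0736, y = 0.0170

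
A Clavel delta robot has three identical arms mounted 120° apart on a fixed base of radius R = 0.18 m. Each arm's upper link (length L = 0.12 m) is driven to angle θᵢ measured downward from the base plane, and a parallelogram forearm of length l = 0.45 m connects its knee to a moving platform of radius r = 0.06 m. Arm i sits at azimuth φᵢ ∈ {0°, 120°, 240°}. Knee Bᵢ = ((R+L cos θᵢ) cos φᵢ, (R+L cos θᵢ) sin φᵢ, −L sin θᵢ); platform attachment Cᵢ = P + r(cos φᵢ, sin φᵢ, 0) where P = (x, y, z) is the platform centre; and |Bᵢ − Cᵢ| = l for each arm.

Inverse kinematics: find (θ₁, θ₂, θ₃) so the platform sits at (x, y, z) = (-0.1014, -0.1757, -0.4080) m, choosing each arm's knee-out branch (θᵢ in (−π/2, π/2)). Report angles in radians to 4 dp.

rotate P by −φ1: (-0.1014, -0.1757, -0.4080)
  e−x'=0.2214;  (l²−L²−(e−x')²−y'²−z²)/2L = -0.2427
  θ1 = atan2(B,A) + arccos(C/0.4642) = 1.0474
φ2=120.0° → target in arm frame (-0.1015, 0.1757)
  A=0.2215, B=-0.4080, C=(l²−L²−A²−y'²−z²)/(2L)=-0.2428
  γ=atan2(-0.4080,0.2215)=-1.0735;  ψ=arccos(-0.5230)=2.1211;  θ2=γ+ψ≈1.0476
arm 3 (φ=240.0°): x'=0.2029, y'=0.0000
  e−x'=-0.0829;  (l²−L²−(e−x')²−y'²−z²)/2L = 0.0615
  √(A²+B²)=0.4163;  θ3 = -1.7712+1.4224 ≈ -0.3487

θ₁ = 1.0474, θ₂ = 1.0476, θ₃ = -0.3487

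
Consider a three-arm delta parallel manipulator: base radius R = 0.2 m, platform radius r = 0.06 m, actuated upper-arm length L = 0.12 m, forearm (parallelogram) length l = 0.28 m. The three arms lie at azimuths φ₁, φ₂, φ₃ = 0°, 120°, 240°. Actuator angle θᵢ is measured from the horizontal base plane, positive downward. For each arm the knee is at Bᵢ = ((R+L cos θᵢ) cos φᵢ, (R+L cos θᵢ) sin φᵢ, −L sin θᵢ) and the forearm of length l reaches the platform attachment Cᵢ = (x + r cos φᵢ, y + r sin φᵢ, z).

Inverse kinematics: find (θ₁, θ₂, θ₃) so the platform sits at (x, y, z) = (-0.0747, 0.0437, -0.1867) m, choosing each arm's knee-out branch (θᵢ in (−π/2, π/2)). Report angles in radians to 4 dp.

θ₁ = 1.1349, θ₂ = -0.1748, θ₃ = 0.6110

rotate P by −φ1: (-0.0747, 0.0437, -0.1867)
  A cos θ + B sin θ = C:  0.2147·cos θ + -0.1867·sin θ = -0.0786
  γ=atan2(-0.1867,0.2147)=-0.7158;  ψ=arccos(-0.2762)=1.8507;  θ1=γ+ψ≈1.1349
rotate P by −φ2: (0.0752, 0.0428, -0.1867)
  e−x'=0.0648;  (l²−L²−(e−x')²−y'²−z²)/2L = 0.0963
  √(A²+B²)=0.1976;  θ2 = -1.2367+1.0619 ≈ -0.1748
rotate P by −φ3: (-0.0005, -0.0865, -0.1867)
  A=0.1405, B=-0.1867, C=(l²−L²−A²−y'²−z²)/(2L)=0.0080
  γ=atan2(-0.1867,0.1405)=-0.9257;  ψ=arccos(0.0341)=1.5366;  θ3=γ+ψ≈0.6110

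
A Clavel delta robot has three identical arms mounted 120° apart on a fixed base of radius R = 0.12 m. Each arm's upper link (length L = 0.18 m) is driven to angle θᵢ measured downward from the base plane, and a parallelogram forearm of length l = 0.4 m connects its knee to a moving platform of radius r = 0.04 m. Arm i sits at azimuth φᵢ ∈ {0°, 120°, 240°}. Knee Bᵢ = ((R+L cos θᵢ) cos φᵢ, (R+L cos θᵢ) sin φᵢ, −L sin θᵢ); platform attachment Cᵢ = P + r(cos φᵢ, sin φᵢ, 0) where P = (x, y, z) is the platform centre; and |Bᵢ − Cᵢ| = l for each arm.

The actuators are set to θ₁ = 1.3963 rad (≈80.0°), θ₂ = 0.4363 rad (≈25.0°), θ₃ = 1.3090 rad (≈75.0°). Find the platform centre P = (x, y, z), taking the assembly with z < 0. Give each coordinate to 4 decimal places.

(-0.1122, 0.1528, -0.4718)

arm 1 at φ=0.0°: (R−r)+L cos θ1 = 0.1113;  S1 = (0.1113, 0.0000, -0.1773)
φ2=120.0°: virtual centre (-0.1216, 0.2106, -0.0761), radius l
S3 = (0.1266·cos240.0°, 0.1266·sin240.0°, -0.1739) = (-0.0633, -0.1096, -0.1739)
eliminate P² terms by subtracting sphere 1 from 2 and 3
plane₁₂: -0.4656x+0.4211y+0.2024z = 0.0211
det = 0.2491;  x = -0.0227+0.1896z,  y = 0.0250+-0.2709z
sphere 1 gives Az²+Bz+C=0 with A=1.1094, B=0.2902, C=-0.1100;  B²−4AC=0.5723;  roots -0.4718, 0.2102;  negative root z = -0.4718
x = -0.1122, y = 0.1528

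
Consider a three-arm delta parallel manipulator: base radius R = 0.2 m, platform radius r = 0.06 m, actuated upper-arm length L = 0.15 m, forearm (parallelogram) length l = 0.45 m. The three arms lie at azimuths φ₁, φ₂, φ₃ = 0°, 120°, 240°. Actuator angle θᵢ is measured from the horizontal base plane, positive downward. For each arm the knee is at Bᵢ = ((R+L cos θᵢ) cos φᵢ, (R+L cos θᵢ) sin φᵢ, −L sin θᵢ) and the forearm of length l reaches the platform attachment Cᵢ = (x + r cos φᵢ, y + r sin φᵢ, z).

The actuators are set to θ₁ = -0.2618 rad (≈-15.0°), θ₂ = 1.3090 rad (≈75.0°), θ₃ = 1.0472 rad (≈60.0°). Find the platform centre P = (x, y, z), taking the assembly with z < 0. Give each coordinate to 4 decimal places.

(0.2198, -0.0443, -0.4042)

arm 1 at φ=0.0°: (R−r)+L cos θ1 = 0.2849;  S1 = (0.2849, 0.0000, 0.0388)
φ2=120.0°: virtual centre (-0.0894, 0.1549, -0.1449), radius l
arm 3 at φ=240.0°: (R−r)+L cos θ3 = 0.2150;  S3 = (-0.1075, -0.1862, -0.1299)
eliminate P² terms by subtracting sphere 1 from 2 and 3
linear system: -0.7486x+0.3097y = -0.0297−-0.3674z; -0.7848x+-0.3724y = -0.0196−-0.3375z
Cramer: x(z) = 0.0328-0.4625z;  y(z) = -0.0166+0.0685z
into |P−S₁|² = l²: 1.2186z² + 0.1533z + -0.1372 = 0;  Δ = 0.6921;  z = -0.4042 or 0.2785 → z<0 root = -0.4042
x = 0.2198, y = -0.0443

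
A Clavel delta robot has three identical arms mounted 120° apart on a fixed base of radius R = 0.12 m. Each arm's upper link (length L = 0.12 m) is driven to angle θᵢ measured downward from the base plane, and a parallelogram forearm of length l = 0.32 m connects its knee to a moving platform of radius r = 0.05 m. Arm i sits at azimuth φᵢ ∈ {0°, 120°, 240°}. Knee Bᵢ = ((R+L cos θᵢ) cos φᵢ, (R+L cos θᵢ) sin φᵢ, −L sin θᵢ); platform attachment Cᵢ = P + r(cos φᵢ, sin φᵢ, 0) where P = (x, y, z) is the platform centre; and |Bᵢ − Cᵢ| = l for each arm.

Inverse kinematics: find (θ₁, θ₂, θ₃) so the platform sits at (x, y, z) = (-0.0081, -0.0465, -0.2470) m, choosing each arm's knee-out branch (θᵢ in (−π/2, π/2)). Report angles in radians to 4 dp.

φ1=0.0° → target in arm frame (-0.0081, -0.0465)
  e−x'=0.0781;  (l²−L²−(e−x')²−y'²−z²)/2L = 0.0780
  γ=atan2(-0.2470,0.0781)=-1.2645;  ψ=arccos(0.3012)=1.2648;  θ1=γ+ψ≈0.0003
arm 2 (φ=120.0°): x'=-0.0362, y'=0.0303
  e−x'=0.1062;  (l²−L²−(e−x')²−y'²−z²)/2L = 0.0616
  θ2 = atan2(B,A) + arccos(C/0.2689) = 0.1748
φ3=240.0° → target in arm frame (0.0443, 0.0162)
  e−x'=0.0257;  (l²−L²−(e−x')²−y'²−z²)/2L = 0.1086
  √(A²+B²)=0.2483;  θ3 = -1.4672+1.1181 ≈ -0.3491

θ₁ = 0.0003, θ₂ = 0.1748, θ₃ = -0.3491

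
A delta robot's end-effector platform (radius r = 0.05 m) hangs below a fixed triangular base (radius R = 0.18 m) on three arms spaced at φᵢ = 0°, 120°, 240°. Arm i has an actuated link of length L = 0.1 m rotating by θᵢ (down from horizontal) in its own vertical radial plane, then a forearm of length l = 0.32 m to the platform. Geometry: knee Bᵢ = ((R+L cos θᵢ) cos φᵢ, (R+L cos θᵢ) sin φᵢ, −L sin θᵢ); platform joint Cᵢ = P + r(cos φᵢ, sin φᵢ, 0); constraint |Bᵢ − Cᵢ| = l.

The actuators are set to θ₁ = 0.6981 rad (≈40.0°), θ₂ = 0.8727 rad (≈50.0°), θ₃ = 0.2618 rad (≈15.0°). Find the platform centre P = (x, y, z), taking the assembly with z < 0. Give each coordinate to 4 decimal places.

(-0.0115, -0.0517, -0.2926)

centre 1 = (0.2066·cos0.0°, 0.2066·sin0.0°, -0.0643) = (0.2066, 0.0000, -0.0643)
centre 2 = (0.1943·cos120.0°, 0.1943·sin120.0°, -0.0766) = (-0.0971, 0.1682, -0.0766)
arm 3 at φ=240.0°: ρ3 = 0.2266;  centre 3 = (-0.1133, -0.1962, -0.0259)
eliminate P² terms by subtracting sphere 1 from 2 and 3
plane₁₂: -0.6075x+0.3365y+-0.0247z = -0.0032
det = 0.4537;  x = -0.0011+0.0356z,  y = -0.0115+0.1376z
into |P−centre ₁|² = l²: 1.0202z² + 0.1106z + -0.0550 = 0;  Δ = 0.2367;  z = -0.2926 or 0.1842 → z<0 root = -0.2926
x = -0.0115, y = -0.0517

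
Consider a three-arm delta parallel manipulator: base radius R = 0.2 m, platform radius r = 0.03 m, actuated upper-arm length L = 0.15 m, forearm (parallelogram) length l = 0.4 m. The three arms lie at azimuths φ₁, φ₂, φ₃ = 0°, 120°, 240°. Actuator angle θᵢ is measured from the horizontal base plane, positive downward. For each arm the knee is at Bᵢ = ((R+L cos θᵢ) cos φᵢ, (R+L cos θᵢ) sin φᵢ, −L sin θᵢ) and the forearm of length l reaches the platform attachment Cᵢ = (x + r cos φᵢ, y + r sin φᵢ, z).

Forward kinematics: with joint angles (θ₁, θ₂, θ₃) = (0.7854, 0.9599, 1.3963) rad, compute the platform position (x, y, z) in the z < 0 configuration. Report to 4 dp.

(0.0586, 0.0583, -0.4367)

φ1=0.0°: virtual centre (0.2761, 0.0000, -0.1061), radius l
O2 = (0.2560·cos120.0°, 0.2560·sin120.0°, -0.1229) = (-0.1280, 0.2217, -0.1229)
arm 3 at φ=240.0°: e+L cos θ3 = 0.1960;  O3 = (-0.0980, -0.1698, -0.1477)
subtract pairs → two planes through P
[-0.8082 0.4435 -0.0336]·P = -0.0068;  [-0.7482 -0.3396 -0.0833]·P = -0.0272
Cramer: x(z) = 0.0237-0.0798z;  y(z) = 0.0279-0.0696z
sphere 1 gives Az²+Bz+C=0 with A=1.0112, B=0.2485, C=-0.0843;  B²−4AC=0.4027;  roots -0.4367, 0.1909;  negative root z = -0.4367
x = 0.0586, y = 0.0583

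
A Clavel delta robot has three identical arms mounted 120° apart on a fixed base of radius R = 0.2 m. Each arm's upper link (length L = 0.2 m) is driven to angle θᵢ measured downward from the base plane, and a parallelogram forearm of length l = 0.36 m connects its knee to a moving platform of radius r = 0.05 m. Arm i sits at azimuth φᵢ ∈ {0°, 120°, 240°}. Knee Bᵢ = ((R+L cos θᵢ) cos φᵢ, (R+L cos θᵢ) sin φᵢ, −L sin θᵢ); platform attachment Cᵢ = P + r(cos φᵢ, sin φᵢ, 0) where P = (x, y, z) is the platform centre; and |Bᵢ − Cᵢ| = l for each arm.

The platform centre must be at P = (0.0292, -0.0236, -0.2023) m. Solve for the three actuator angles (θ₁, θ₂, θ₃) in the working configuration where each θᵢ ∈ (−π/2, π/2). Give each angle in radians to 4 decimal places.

θ₁ = 0.1746, θ₂ = 0.6105, θ₃ = 0.3490

φ1=0.0° → target in arm frame (0.0292, -0.0236)
  A=0.1208, B=-0.2023, C=(l²−L²−A²−y'²−z²)/(2L)=0.0838
  √(A²+B²)=0.2356;  θ1 = -1.0325+1.2071 ≈ 0.1746
φ2=120.0° → target in arm frame (-0.0350, -0.0135)
  A=0.1850, B=-0.2023, C=(l²−L²−A²−y'²−z²)/(2L)=0.0356
  γ=atan2(-0.2023,0.1850)=-0.8299;  ψ=arccos(0.1300)=1.4405;  θ2=γ+ψ≈0.6105
rotate P by −φ3: (0.0058, 0.0371, -0.2023)
  e−x'=0.1442;  (l²−L²−(e−x')²−y'²−z²)/2L = 0.0663
  θ3 = atan2(B,A) + arccos(C/0.2484) = 0.3490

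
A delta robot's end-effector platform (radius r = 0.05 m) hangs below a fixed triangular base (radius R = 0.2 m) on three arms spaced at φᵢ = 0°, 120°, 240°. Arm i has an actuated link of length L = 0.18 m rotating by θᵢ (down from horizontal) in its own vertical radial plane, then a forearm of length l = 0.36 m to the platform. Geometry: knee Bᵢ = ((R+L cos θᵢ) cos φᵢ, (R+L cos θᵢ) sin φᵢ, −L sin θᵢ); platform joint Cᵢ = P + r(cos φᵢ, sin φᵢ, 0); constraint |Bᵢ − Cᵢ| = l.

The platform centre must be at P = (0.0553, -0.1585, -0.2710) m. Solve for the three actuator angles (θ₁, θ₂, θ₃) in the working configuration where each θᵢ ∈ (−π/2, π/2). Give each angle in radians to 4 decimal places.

θ₁ = 0.4363, θ₂ = 1.3963, θ₃ = 0.0874

arm 1 (φ=0.0°): x'=0.0553, y'=-0.1585
  A=0.0947, B=-0.2710, C=(l²−L²−A²−y'²−z²)/(2L)=-0.0287
  √(A²+B²)=0.2871;  θ1 = -1.2346+1.6709 ≈ 0.4363
arm 2 (φ=120.0°): x'=-0.1649, y'=0.0314
  A=0.3149, B=-0.2710, C=(l²−L²−A²−y'²−z²)/(2L)=-0.2122
  θ2 = atan2(B,A) + arccos(C/0.4155) = 1.3963
φ3=240.0° → target in arm frame (0.1096, 0.1271)
  A cos θ + B sin θ = C:  0.0404·cos θ + -0.2710·sin θ = 0.0166
  θ3 = atan2(B,A) + arccos(C/0.2740) = 0.0874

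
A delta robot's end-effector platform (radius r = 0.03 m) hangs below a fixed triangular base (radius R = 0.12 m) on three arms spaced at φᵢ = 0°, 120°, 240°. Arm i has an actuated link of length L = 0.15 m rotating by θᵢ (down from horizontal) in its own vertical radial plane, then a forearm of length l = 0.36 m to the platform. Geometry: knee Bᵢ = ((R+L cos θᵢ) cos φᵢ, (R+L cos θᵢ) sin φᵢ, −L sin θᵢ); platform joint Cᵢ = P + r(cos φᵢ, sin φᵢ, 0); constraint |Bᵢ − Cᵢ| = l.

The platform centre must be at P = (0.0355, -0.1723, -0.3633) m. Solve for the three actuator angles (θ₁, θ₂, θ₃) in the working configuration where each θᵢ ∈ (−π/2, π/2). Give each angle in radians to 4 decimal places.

θ₁ = 0.6983, θ₂ = 1.3967, θ₃ = 0.2622

rotate P by −φ1: (0.0355, -0.1723, -0.3633)
  e−x'=0.0545;  (l²−L²−(e−x')²−y'²−z²)/2L = -0.1918
  γ=atan2(-0.3633,0.0545)=-1.4219;  ψ=arccos(-0.5221)=2.1202;  θ1=γ+ψ≈0.6983
arm 2 (φ=120.0°): x'=-0.1670, y'=0.0554
  e−x'=0.2570;  (l²−L²−(e−x')²−y'²−z²)/2L = -0.3133
  γ=atan2(-0.3633,0.2570)=-0.9552;  ψ=arccos(-0.7040)=2.3519;  θ2=γ+ψ≈1.3967
φ3=240.0° → target in arm frame (0.1315, 0.1169)
  A cos θ + B sin θ = C:  -0.0415·cos θ + -0.3633·sin θ = -0.1342
  γ=atan2(-0.3633,-0.0415)=-1.6844;  ψ=arccos(-0.3671)=1.9467;  θ3=γ+ψ≈0.2622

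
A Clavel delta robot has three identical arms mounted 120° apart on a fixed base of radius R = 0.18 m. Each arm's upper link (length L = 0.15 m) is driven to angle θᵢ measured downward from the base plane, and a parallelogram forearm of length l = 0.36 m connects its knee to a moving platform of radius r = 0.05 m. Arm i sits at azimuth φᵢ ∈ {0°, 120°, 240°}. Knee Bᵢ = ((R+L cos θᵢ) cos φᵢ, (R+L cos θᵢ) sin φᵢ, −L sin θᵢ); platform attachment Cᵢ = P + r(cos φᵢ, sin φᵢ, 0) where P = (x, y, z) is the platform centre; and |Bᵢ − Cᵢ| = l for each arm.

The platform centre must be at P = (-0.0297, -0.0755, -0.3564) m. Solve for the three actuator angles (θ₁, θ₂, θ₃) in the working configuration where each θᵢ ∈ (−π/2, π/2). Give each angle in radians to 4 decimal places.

φ1=0.0° → target in arm frame (-0.0297, -0.0755)
  e−x'=0.1597;  (l²−L²−(e−x')²−y'²−z²)/2L = -0.1704
  γ=atan2(-0.3564,0.1597)=-1.1495;  ψ=arccos(-0.4364)=2.0223;  θ1=γ+ψ≈0.8728
arm 2 (φ=120.0°): x'=-0.0505, y'=0.0635
  A cos θ + B sin θ = C:  0.1805·cos θ + -0.3564·sin θ = -0.1885
  √(A²+B²)=0.3995;  θ2 = -1.1019+2.0621 ≈ 0.9602
φ3=240.0° → target in arm frame (0.0802, 0.0120)
  A cos θ + B sin θ = C:  0.0498·cos θ + -0.3564·sin θ = -0.0751
  √(A²+B²)=0.3599;  θ3 = -1.4321+1.7812 ≈ 0.3491

θ₁ = 0.8728, θ₂ = 0.9602, θ₃ = 0.3491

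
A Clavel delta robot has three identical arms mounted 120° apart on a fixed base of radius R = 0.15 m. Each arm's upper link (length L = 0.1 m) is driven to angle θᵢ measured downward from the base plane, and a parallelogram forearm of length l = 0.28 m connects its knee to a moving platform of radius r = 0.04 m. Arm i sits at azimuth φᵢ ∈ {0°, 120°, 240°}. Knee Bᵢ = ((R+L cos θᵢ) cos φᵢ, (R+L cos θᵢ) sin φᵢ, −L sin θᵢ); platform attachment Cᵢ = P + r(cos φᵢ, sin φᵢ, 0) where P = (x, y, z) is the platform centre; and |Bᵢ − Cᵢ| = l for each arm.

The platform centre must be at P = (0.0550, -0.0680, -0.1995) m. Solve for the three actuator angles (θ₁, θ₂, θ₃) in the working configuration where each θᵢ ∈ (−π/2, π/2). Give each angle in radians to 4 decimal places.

θ₁ = -0.2618, θ₂ = 0.9599, θ₃ = -0.0009

φ1=0.0° → target in arm frame (0.0550, -0.0680)
  e−x'=0.0550;  (l²−L²−(e−x')²−y'²−z²)/2L = 0.1048
  √(A²+B²)=0.2069;  θ1 = -1.3018+1.0400 ≈ -0.2618
φ2=120.0° → target in arm frame (-0.0864, -0.0136)
  A=0.1964, B=-0.1995, C=(l²−L²−A²−y'²−z²)/(2L)=-0.0508
  θ2 = atan2(B,A) + arccos(C/0.2799) = 0.9599
rotate P by −φ3: (0.0314, 0.0816, -0.1995)
  A=0.0786, B=-0.1995, C=(l²−L²−A²−y'²−z²)/(2L)=0.0788
  √(A²+B²)=0.2144;  θ3 = -1.1954+1.1946 ≈ -0.0009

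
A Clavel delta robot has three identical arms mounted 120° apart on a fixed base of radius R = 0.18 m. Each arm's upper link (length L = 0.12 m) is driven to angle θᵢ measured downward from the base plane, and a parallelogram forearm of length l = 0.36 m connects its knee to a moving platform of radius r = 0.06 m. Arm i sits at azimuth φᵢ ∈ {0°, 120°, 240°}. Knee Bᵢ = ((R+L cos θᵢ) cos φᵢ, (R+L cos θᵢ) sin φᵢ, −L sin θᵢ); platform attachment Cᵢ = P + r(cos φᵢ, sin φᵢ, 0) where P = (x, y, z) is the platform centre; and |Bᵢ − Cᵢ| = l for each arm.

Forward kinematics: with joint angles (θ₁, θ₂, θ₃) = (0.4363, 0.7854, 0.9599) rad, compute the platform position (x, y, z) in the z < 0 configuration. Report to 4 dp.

(0.0580, 0.0215, -0.3669)

arm 1 at φ=0.0°: (R−r)+L cos θ1 = 0.2288;  O1 = (0.2288, 0.0000, -0.0507)
φ2=120.0°: virtual centre (-0.1024, 0.1774, -0.0849), radius l
O3 = (0.1888·cos240.0°, 0.1888·sin240.0°, -0.0983) = (-0.0944, -0.1635, -0.0983)
subtract pairs → two planes through P
[-0.6624 0.3548 -0.0683]·P = -0.0057;  [-0.6463 -0.3271 -0.0952]·P = -0.0096
Cramer: x(z) = 0.0118-0.1258z;  y(z) = 0.0059-0.0424z
quadratic in z: (1.0176)z²+(0.1555)z+(-0.0799)=0, √Δ=0.5912 → z ∈ {-0.3669, 0.2141}; z = -0.3669 (taking z<0)
x = 0.0580, y = 0.0215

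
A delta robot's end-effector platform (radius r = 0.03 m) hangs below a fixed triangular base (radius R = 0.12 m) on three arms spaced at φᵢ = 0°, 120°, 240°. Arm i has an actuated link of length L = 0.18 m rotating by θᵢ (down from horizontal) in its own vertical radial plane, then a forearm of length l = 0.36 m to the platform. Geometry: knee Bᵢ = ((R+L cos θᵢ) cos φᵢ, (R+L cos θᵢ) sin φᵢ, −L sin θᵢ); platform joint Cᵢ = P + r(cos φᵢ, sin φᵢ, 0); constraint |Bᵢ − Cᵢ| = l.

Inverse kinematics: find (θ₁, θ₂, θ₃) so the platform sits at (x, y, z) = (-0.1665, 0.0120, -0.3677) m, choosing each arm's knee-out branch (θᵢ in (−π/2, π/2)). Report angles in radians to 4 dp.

θ₁ = 1.3088, θ₂ = 0.4362, θ₃ = 0.5237

rotate P by −φ1: (-0.1665, 0.0120, -0.3677)
  A cos θ + B sin θ = C:  0.2565·cos θ + -0.3677·sin θ = -0.2887
  √(A²+B²)=0.4483;  θ1 = -0.9617+2.2705 ≈ 1.3088
rotate P by −φ2: (0.0936, 0.1382, -0.3677)
  e−x'=-0.0036;  (l²−L²−(e−x')²−y'²−z²)/2L = -0.1586
  γ=atan2(-0.3677,-0.0036)=-1.5807;  ψ=arccos(-0.4314)=2.0169;  θ2=γ+ψ≈0.4362
rotate P by −φ3: (0.0729, -0.1502, -0.3677)
  e−x'=0.0171;  (l²−L²−(e−x')²−y'²−z²)/2L = -0.1690
  √(A²+B²)=0.3681;  θ3 = -1.5242+2.0479 ≈ 0.5237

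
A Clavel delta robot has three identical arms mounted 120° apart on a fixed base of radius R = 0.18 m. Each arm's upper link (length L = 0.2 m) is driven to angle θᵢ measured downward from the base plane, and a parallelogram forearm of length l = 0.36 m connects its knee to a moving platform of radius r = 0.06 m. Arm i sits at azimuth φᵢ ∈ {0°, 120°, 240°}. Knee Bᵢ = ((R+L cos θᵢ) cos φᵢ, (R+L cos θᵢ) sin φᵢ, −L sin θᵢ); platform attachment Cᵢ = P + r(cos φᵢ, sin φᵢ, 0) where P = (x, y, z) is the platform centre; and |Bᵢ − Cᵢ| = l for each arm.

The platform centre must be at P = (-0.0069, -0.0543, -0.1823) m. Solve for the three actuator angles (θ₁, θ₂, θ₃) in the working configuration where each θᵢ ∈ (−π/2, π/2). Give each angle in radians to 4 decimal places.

θ₁ = 0.1747, θ₂ = 0.4360, θ₃ = -0.3493

φ1=0.0° → target in arm frame (-0.0069, -0.0543)
  A cos θ + B sin θ = C:  0.1269·cos θ + -0.1823·sin θ = 0.0933
  γ=atan2(-0.1823,0.1269)=-0.9627;  ψ=arccos(0.4200)=1.1374;  θ1=γ+ψ≈0.1747
rotate P by −φ2: (-0.0436, 0.0331, -0.1823)
  A cos θ + B sin θ = C:  0.1636·cos θ + -0.1823·sin θ = 0.0713
  √(A²+B²)=0.2449;  θ2 = -0.8395+1.2755 ≈ 0.4360
rotate P by −φ3: (0.0505, 0.0212, -0.1823)
  A=0.0695, B=-0.1823, C=(l²−L²−A²−y'²−z²)/(2L)=0.1277
  θ3 = atan2(B,A) + arccos(C/0.1951) = -0.3493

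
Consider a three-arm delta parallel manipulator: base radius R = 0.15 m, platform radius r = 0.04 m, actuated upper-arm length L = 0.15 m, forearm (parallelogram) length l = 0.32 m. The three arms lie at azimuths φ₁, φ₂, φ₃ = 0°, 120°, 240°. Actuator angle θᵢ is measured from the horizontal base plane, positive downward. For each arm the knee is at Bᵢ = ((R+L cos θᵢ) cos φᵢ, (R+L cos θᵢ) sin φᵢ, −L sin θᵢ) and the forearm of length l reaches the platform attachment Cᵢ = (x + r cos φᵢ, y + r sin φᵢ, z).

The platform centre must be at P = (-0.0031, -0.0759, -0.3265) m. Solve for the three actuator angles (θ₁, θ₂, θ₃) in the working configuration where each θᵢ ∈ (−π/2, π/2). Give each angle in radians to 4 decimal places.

θ₁ = 0.7852, θ₂ = 1.0471, θ₃ = 0.4362

φ1=0.0° → target in arm frame (-0.0031, -0.0759)
  e−x'=0.1131;  (l²−L²−(e−x')²−y'²−z²)/2L = -0.1508
  γ=atan2(-0.3265,0.1131)=-1.2373;  ψ=arccos(-0.4366)=2.0226;  θ1=γ+ψ≈0.7852
rotate P by −φ2: (-0.0642, 0.0406, -0.3265)
  e−x'=0.1742;  (l²−L²−(e−x')²−y'²−z²)/2L = -0.1956
  θ2 = atan2(B,A) + arccos(C/0.3701) = 1.0471
arm 3 (φ=240.0°): x'=0.0673, y'=0.0353
  A=0.0427, B=-0.3265, C=(l²−L²−A²−y'²−z²)/(2L)=-0.0992
  √(A²+B²)=0.3293;  θ3 = -1.4407+1.8769 ≈ 0.4362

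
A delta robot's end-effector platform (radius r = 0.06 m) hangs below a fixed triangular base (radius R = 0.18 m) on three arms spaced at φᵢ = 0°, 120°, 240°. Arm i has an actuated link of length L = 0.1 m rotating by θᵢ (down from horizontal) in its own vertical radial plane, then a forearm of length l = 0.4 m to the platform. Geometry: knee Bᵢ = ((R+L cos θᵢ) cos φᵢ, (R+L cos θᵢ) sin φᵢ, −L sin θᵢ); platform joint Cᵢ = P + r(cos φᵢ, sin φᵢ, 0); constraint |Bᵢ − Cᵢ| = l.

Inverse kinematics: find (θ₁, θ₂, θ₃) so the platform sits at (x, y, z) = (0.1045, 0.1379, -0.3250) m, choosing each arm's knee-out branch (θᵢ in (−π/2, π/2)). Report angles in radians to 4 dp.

θ₁ = -0.3486, θ₂ = -0.0868, θ₃ = 1.2222

rotate P by −φ1: (0.1045, 0.1379, -0.3250)
  A cos θ + B sin θ = C:  0.0155·cos θ + -0.3250·sin θ = 0.1256
  θ1 = atan2(B,A) + arccos(C/0.3254) = -0.3486
arm 2 (φ=120.0°): x'=0.0672, y'=-0.1594
  A cos θ + B sin θ = C:  0.0528·cos θ + -0.3250·sin θ = 0.0808
  √(A²+B²)=0.3293;  θ2 = -1.4097+1.3229 ≈ -0.0868
arm 3 (φ=240.0°): x'=-0.1717, y'=0.0215
  e−x'=0.2917;  (l²−L²−(e−x')²−y'²−z²)/2L = -0.2058
  θ3 = atan2(B,A) + arccos(C/0.4367) = 1.2222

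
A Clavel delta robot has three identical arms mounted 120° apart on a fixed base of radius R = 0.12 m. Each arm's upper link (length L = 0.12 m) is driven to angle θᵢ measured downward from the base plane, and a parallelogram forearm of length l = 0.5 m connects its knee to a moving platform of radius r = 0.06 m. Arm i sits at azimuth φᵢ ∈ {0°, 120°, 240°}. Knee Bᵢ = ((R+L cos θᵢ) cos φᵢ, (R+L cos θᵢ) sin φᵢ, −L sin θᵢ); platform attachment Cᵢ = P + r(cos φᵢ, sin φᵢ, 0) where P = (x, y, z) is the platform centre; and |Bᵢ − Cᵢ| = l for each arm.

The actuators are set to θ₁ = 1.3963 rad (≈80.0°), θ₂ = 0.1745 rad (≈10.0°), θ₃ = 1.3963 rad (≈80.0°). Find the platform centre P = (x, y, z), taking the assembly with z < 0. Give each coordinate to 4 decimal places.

φ1=0.0°: virtual centre (0.0808, 0.0000, -0.1182), radius l
arm 2 at φ=120.0°: ρ2 = 0.1782;  centre 2 = (-0.0891, 0.1543, -0.0208)
centre 3 = (0.0808·cos240.0°, 0.0808·sin240.0°, -0.1182) = (-0.0404, -0.0700, -0.1182)
eliminate P² terms by subtracting sphere 1 from 2 and 3
[-0.3398 0.3086 0.1947]·P = 0.0117;  [-0.2425 -0.1400 0.0000]·P = 0.0000
det = 0.1224;  x = -0.0134+0.2227z,  y = 0.0231+-0.3857z
sphere 1 gives Az²+Bz+C=0 with A=1.1983, B=0.1766, C=-0.2266;  B²−4AC=1.1174;  roots -0.5147, 0.3674;  negative root z = -0.5147
x = -0.1280, y = 0.2217

(-0.1280, 0.2217, -0.5147)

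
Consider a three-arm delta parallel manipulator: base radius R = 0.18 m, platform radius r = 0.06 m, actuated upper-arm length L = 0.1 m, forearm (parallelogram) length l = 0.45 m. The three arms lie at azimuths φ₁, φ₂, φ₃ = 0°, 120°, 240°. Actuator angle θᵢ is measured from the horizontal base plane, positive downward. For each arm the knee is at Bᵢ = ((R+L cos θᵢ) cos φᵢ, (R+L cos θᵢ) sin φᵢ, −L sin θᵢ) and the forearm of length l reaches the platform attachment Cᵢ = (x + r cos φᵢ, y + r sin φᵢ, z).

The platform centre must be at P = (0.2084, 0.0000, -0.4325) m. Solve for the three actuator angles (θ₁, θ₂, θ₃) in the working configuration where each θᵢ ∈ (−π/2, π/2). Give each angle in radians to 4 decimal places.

θ₁ = -0.1748, θ₂ = 1.3962, θ₃ = 1.3962

rotate P by −φ1: (0.2084, 0.0000, -0.4325)
  A=-0.0884, B=-0.4325, C=(l²−L²−A²−y'²−z²)/(2L)=-0.0119
  θ1 = atan2(B,A) + arccos(C/0.4414) = -0.1748
φ2=120.0° → target in arm frame (-0.1042, -0.1805)
  A=0.2242, B=-0.4325, C=(l²−L²−A²−y'²−z²)/(2L)=-0.3870
  γ=atan2(-0.4325,0.2242)=-1.0926;  ψ=arccos(-0.7944)=2.4887;  θ2=γ+ψ≈1.3962
φ3=240.0° → target in arm frame (-0.1042, 0.1805)
  e−x'=0.2242;  (l²−L²−(e−x')²−y'²−z²)/2L = -0.3870
  θ3 = atan2(B,A) + arccos(C/0.4872) = 1.3962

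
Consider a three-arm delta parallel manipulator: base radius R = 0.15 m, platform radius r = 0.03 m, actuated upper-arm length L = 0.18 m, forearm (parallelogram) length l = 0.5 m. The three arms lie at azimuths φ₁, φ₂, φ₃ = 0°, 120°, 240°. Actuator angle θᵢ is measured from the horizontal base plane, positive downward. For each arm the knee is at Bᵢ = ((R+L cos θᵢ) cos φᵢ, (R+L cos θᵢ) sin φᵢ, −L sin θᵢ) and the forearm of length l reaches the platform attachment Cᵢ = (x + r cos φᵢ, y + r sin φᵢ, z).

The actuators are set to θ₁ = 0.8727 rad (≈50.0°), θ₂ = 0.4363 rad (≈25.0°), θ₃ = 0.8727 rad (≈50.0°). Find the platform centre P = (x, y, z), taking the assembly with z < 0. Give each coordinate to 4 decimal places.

centre 1 = (0.2357·cos0.0°, 0.2357·sin0.0°, -0.1379) = (0.2357, 0.0000, -0.1379)
arm 2 at φ=120.0°: (R−r)+L cos θ2 = 0.2831;  centre 2 = (-0.1416, 0.2452, -0.0761)
φ3=240.0°: virtual centre (-0.1178, -0.2041, -0.1379), radius l
subtract pairs → two planes through P
linear system: -0.7545x+0.4904y = 0.0114−0.1237z; -0.7071x+-0.4082y = 0.0000−0.0000z
det = 0.6548;  x = -0.0071+0.0771z,  y = 0.0123+-0.1335z
quadratic in z: (1.0238)z²+(0.2351)z+(-0.1719)=0, √Δ=0.8713 → z ∈ {-0.5403, 0.3107}; z = -0.5403 (taking z<0)
x = -0.0488, y = 0.0844

(-0.0488, 0.0844, -0.5403)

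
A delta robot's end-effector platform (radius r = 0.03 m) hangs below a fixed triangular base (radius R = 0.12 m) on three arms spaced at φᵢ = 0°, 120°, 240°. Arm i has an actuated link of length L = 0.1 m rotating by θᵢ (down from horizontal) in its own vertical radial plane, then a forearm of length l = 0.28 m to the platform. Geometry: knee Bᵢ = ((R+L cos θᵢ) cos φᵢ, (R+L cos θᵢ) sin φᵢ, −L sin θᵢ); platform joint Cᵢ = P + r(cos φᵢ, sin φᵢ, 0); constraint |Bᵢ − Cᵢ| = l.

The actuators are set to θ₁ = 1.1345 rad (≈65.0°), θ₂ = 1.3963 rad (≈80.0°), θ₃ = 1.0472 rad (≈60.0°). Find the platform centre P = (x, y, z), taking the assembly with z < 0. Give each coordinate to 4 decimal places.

S1 = (0.1323·cos0.0°, 0.1323·sin0.0°, -0.0906) = (0.1323, 0.0000, -0.0906)
S2 = (0.1074·cos120.0°, 0.1074·sin120.0°, -0.0985) = (-0.0537, 0.0930, -0.0985)
arm 3 at φ=240.0°: e+L cos θ3 = 0.1400;  S3 = (-0.0700, -0.1212, -0.0866)
subtract pairs → two planes through P
[-0.3719 0.1860 -0.0157]·P = -0.0045;  [-0.4045 -0.2425 0.0081]·P = 0.0014
Cramer: x(z) = 0.0050-0.0140z;  y(z) = -0.0141+0.0565z
sphere 1 gives Az²+Bz+C=0 with A=1.0034, B=0.1832, C=-0.0538;  B²−4AC=0.2495;  roots -0.3402, 0.1576;  negative root z = -0.3402
x = 0.0098, y = -0.0333

(0.0098, -0.0333, -0.3402)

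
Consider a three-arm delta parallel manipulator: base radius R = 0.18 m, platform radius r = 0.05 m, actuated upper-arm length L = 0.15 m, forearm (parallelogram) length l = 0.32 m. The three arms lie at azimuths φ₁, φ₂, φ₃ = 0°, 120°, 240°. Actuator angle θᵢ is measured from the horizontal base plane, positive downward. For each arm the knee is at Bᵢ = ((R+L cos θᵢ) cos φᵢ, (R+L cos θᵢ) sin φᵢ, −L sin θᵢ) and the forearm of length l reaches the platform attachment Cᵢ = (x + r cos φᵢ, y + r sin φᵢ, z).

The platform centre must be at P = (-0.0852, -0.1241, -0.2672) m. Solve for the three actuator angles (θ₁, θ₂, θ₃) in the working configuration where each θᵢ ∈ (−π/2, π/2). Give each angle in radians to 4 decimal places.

φ1=0.0° → target in arm frame (-0.0852, -0.1241)
  A=0.2152, B=-0.2672, C=(l²−L²−A²−y'²−z²)/(2L)=-0.1774
  √(A²+B²)=0.3431;  θ1 = -0.8928+2.1141 ≈ 1.2213
arm 2 (φ=120.0°): x'=-0.0649, y'=0.1358
  A cos θ + B sin θ = C:  0.1949·cos θ + -0.2672·sin θ = -0.1597
  θ2 = atan2(B,A) + arccos(C/0.3307) = 1.1342
arm 3 (φ=240.0°): x'=0.1501, y'=-0.0117
  A cos θ + B sin θ = C:  -0.0201·cos θ + -0.2672·sin θ = 0.0265
  γ=atan2(-0.2672,-0.0201)=-1.6458;  ψ=arccos(0.0991)=1.4716;  θ3=γ+ψ≈-0.1742

θ₁ = 1.2213, θ₂ = 1.1342, θ₃ = -0.1742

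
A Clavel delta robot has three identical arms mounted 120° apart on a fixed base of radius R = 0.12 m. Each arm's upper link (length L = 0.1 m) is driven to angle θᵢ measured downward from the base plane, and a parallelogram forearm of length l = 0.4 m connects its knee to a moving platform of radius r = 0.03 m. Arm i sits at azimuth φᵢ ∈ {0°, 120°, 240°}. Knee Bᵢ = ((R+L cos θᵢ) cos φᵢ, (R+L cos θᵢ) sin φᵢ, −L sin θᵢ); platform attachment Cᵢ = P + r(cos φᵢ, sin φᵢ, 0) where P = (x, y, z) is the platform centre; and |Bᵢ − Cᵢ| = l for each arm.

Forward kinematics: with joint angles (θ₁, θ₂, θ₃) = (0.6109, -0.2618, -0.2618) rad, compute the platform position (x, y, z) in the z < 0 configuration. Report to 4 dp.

(-0.1116, 0.0000, -0.3396)

O1 = (0.1719·cos0.0°, 0.1719·sin0.0°, -0.0574) = (0.1719, 0.0000, -0.0574)
O2 = (0.1866·cos120.0°, 0.1866·sin120.0°, 0.0259) = (-0.0933, 0.1616, 0.0259)
φ3=240.0°: virtual centre (-0.0933, -0.1616, 0.0259), radius l
|O₂|²−|O₁|² = 0.0026;  |O₃|²−|O₁|² = 0.0026
[-0.5304 0.3232 0.1665]·P = 0.0026;  [-0.5304 -0.3232 0.1665]·P = 0.0026
Cramer: x(z) = -0.0050+0.3139z;  y(z) = 0.0000-0.0000z
quadratic in z: (1.0985)z²+(0.0037)z+(-0.1254)=0, √Δ=0.7424 → z ∈ {-0.3396, 0.3362}; z = -0.3396 (taking z<0)
x = -0.1116, y = 0.0000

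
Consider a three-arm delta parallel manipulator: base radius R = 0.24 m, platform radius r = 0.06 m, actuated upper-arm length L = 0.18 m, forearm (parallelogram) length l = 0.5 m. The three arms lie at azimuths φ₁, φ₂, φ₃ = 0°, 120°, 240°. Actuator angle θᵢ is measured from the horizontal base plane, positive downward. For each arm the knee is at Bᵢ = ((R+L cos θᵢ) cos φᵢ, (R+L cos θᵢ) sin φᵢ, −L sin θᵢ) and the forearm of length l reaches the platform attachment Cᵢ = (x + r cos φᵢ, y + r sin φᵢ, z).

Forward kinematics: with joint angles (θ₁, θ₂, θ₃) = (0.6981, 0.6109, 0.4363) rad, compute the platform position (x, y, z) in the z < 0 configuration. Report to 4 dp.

(-0.0314, -0.0266, -0.4725)

S1 = (0.3179·cos0.0°, 0.3179·sin0.0°, -0.1157) = (0.3179, 0.0000, -0.1157)
φ2=120.0°: virtual centre (-0.1637, 0.2836, -0.1032), radius l
φ3=240.0°: virtual centre (-0.1716, -0.2972, -0.0761), radius l
|S₂|²−|S₁|² = 0.0034;  |S₃|²−|S₁|² = 0.0091
linear system: -0.9632x+0.5671y = 0.0034−0.0249z; -0.9789x+-0.5943y = 0.0091−0.0793z
det = 1.1277;  x = -0.0064+0.0530z,  y = -0.0048+0.0461z
sphere 1 gives Az²+Bz+C=0 with A=1.0049, B=0.1966, C=-0.1314;  B²−4AC=0.5670;  roots -0.4725, 0.2768;  negative root z = -0.4725
x = -0.0314, y = -0.0266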